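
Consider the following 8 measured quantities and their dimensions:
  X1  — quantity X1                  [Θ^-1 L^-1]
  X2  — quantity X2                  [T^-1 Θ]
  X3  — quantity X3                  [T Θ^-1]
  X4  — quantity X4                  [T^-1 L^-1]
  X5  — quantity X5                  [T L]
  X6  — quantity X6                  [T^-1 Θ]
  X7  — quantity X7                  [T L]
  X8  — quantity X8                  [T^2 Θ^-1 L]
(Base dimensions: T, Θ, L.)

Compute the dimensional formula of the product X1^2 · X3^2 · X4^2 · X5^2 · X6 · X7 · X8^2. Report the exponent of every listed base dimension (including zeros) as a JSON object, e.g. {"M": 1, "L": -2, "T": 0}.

{"T": 6, "Θ": -5, "L": 1}

Dimensional matrix (T×Θ×L by X1×X2×X3×X4×X5×X6×X7×X8):
  T: [ 0 -1  1 -1  1 -1  1  2]
  Θ: [-1  1 -1  0  0  1  0 -1]
  L: [-1  0  0 -1  1  0  1  1]
  [T]: (2)·0+(2)·1+(2)·-1+(2)·1+(1)·-1+(1)·1+(2)·2 = 6
  [Θ]: (2)·-1+(2)·-1+(2)·0+(2)·0+(1)·1+(1)·0+(2)·-1 = -5
  [L]: (2)·-1+(2)·0+(2)·-1+(2)·1+(1)·0+(1)·1+(2)·1 = 1
⇒ T^6 Θ^-5 L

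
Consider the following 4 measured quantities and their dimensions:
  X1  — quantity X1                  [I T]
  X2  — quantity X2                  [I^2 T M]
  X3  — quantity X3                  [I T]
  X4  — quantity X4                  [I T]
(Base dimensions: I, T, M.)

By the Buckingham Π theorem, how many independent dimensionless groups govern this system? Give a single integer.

2

Dimensional matrix (I×T×M by X1×X2×X3×X4):
  I: [ 1  2  1  1]
  T: [ 1  1  1  1]
  M: [ 0  1  0  0]
RREF → pivots at {X1,X2} ⇒ r = 2
Π count = n − r = 4 − 2 = 2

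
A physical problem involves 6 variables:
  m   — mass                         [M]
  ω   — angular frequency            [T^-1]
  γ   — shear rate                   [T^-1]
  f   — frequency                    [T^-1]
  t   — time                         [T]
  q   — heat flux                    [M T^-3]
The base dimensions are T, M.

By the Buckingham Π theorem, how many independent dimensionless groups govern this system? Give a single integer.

4

Dimensional matrix (T×M by m×ω×γ×f×t×q):
  T: [ 0 -1 -1 -1  1 -3]
  M: [ 1  0  0  0  0  1]
Echelon form has 2 nonzero rows (pivots: m,ω)
Π count = n − r = 6 − 2 = 4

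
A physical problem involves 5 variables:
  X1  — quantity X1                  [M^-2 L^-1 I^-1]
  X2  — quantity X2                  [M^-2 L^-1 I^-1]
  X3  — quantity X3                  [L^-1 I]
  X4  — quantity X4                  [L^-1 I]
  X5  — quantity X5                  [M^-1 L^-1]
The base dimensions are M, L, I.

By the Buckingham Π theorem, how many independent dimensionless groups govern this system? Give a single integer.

Write exponents as rows M,L,I / cols X1,X2,X3,X4,X5:
  M: [-2 -2  0  0 -1]
  L: [-1 -1 -1 -1 -1]
  I: [-1 -1  1  1  0]
Row reduction gives pivot columns X1,X3; rank = 2
5 vars − rank 2 = 3 Π groups

3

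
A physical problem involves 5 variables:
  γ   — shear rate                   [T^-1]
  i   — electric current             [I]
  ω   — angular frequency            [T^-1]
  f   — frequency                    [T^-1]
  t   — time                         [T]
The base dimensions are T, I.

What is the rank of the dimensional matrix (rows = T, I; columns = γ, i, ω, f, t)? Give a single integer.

Exponent matrix [T,I] × [γ,i,ω,f,t]:
  T: [-1  0 -1 -1  1]
  I: [ 0  1  0  0  0]
Echelon form has 2 nonzero rows (pivots: γ,i)

2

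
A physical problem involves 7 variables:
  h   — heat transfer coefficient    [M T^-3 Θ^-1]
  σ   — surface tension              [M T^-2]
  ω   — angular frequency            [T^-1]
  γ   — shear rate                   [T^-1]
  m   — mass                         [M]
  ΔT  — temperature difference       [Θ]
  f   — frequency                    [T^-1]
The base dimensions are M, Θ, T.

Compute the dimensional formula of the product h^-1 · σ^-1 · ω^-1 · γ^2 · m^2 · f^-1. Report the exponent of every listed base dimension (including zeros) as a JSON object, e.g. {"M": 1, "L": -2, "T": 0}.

{"M": 0, "Θ": 1, "T": 5}

Exponent matrix [M,Θ,T] × [h,σ,ω,γ,m,ΔT,f]:
  M: [ 1  1  0  0  1  0  0]
  Θ: [-1  0  0  0  0  1  0]
  T: [-3 -2 -1 -1  0  0 -1]
  [M]: (-1)·1+(-1)·1+(-1)·0+(2)·0+(2)·1+(-1)·0 = 0
  [Θ]: (-1)·-1+(-1)·0+(-1)·0+(2)·0+(2)·0+(-1)·0 = 1
  [T]: (-1)·-3+(-1)·-2+(-1)·-1+(2)·-1+(2)·0+(-1)·-1 = 5
⇒ Θ T^5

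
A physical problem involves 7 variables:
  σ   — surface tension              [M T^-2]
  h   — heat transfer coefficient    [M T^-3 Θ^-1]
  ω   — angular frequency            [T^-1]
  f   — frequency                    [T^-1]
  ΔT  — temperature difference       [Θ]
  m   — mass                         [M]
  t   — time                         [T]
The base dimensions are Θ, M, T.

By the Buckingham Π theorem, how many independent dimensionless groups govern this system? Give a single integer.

4

Dimensional matrix (Θ×M×T by σ×h×ω×f×ΔT×m×t):
  Θ: [ 0 -1  0  0  1  0  0]
  M: [ 1  1  0  0  0  1  0]
  T: [-2 -3 -1 -1  0  0  1]
Echelon form has 3 nonzero rows (pivots: σ,h,ω)
n=7, r=3 ⇒ 4 dimensionless groups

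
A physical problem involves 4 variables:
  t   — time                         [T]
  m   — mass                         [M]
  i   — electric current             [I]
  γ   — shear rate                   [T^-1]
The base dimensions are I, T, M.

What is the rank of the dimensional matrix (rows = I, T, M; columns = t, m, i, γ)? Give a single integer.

3

Exponent matrix [I,T,M] × [t,m,i,γ]:
  I: [ 0  0  1  0]
  T: [ 1  0  0 -1]
  M: [ 0  1  0  0]
RREF → pivots at {t,m,i} ⇒ r = 3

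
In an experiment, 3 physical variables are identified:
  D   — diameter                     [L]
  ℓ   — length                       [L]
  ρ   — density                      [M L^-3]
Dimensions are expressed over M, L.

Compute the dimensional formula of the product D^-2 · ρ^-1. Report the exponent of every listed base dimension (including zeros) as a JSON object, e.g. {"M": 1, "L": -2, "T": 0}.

Exponent matrix [M,L] × [D,ℓ,ρ]:
  M: [ 0  0  1]
  L: [ 1  1 -3]
  [M]: (-2)·0+(-1)·1 = -1
  [L]: (-2)·1+(-1)·-3 = 1
⇒ M^-1 L

{"M": -1, "L": 1}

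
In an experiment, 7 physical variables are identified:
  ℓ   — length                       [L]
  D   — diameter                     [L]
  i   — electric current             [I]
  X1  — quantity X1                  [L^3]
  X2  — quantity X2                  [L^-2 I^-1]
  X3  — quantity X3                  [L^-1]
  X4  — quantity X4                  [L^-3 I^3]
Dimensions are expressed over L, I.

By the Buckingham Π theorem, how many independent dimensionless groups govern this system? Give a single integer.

Dimensional matrix (L×I by ℓ×D×i×X1×X2×X3×X4):
  L: [ 1  1  0  3 -2 -1 -3]
  I: [ 0  0  1  0 -1  0  3]
Row reduction gives pivot columns ℓ,i; rank = 2
7 vars − rank 2 = 5 Π groups

5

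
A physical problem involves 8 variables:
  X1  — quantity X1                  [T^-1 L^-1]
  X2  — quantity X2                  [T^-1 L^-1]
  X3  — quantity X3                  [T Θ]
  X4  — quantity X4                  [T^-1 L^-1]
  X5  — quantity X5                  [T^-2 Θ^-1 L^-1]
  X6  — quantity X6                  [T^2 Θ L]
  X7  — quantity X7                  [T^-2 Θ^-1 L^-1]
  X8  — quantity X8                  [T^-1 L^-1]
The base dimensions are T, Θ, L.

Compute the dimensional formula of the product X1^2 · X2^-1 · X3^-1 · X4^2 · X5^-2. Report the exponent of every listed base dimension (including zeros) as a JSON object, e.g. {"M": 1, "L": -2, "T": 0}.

Write exponents as rows T,Θ,L / cols X1,X2,X3,X4,X5,X6,X7,X8:
  T: [-1 -1  1 -1 -2  2 -2 -1]
  Θ: [ 0  0  1  0 -1  1 -1  0]
  L: [-1 -1  0 -1 -1  1 -1 -1]
  [T]: (2)·-1+(-1)·-1+(-1)·1+(2)·-1+(-2)·-2 = 0
  [Θ]: (2)·0+(-1)·0+(-1)·1+(2)·0+(-2)·-1 = 1
  [L]: (2)·-1+(-1)·-1+(-1)·0+(2)·-1+(-2)·-1 = -1
⇒ Θ L^-1

{"T": 0, "Θ": 1, "L": -1}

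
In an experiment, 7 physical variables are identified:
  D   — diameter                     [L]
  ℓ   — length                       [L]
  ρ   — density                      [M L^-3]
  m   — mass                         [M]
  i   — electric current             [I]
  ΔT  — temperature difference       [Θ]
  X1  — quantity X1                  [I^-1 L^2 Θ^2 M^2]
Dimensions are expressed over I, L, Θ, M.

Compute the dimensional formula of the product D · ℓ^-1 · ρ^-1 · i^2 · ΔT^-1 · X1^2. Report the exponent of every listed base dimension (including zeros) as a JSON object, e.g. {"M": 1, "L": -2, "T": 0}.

Write exponents as rows I,L,Θ,M / cols D,ℓ,ρ,m,i,ΔT,X1:
  I: [ 0  0  0  0  1  0 -1]
  L: [ 1  1 -3  0  0  0  2]
  Θ: [ 0  0  0  0  0  1  2]
  M: [ 0  0  1  1  0  0  2]
  [I]: (1)·0+(-1)·0+(-1)·0+(2)·1+(-1)·0+(2)·-1 = 0
  [L]: (1)·1+(-1)·1+(-1)·-3+(2)·0+(-1)·0+(2)·2 = 7
  [Θ]: (1)·0+(-1)·0+(-1)·0+(2)·0+(-1)·1+(2)·2 = 3
  [M]: (1)·0+(-1)·0+(-1)·1+(2)·0+(-1)·0+(2)·2 = 3
⇒ L^7 Θ^3 M^3

{"I": 0, "L": 7, "Θ": 3, "M": 3}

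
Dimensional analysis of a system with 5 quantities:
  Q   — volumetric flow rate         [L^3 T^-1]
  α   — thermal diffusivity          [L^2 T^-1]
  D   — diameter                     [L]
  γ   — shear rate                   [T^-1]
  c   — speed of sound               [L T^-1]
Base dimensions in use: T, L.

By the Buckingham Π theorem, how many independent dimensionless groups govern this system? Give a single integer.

Exponent matrix [T,L] × [Q,α,D,γ,c]:
  T: [-1 -1  0 -1 -1]
  L: [ 3  2  1  0  1]
Echelon form has 2 nonzero rows (pivots: Q,α)
n=5, r=2 ⇒ 3 dimensionless groups

3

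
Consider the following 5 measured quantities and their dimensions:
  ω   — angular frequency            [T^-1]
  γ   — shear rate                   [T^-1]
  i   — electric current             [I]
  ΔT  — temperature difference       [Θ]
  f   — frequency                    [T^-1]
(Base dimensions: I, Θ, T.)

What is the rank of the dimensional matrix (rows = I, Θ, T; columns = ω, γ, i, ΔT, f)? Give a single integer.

3

Exponent matrix [I,Θ,T] × [ω,γ,i,ΔT,f]:
  I: [ 0  0  1  0  0]
  Θ: [ 0  0  0  1  0]
  T: [-1 -1  0  0 -1]
RREF → pivots at {ω,i,ΔT} ⇒ r = 3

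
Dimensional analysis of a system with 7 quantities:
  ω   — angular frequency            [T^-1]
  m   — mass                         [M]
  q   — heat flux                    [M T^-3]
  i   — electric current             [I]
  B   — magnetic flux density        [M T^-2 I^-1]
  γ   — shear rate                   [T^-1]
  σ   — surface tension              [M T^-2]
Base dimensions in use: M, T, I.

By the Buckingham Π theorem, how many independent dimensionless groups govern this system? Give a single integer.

4

Write exponents as rows M,T,I / cols ω,m,q,i,B,γ,σ:
  M: [ 0  1  1  0  1  0  1]
  T: [-1  0 -3  0 -2 -1 -2]
  I: [ 0  0  0  1 -1  0  0]
Echelon form has 3 nonzero rows (pivots: ω,m,i)
7 vars − rank 3 = 4 Π groups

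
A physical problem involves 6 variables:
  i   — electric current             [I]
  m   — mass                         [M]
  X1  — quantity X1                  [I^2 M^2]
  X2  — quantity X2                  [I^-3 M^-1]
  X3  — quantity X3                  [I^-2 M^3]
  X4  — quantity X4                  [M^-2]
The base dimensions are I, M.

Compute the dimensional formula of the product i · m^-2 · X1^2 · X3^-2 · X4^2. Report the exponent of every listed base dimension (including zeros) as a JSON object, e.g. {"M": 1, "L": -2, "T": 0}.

Write exponents as rows I,M / cols i,m,X1,X2,X3,X4:
  I: [ 1  0  2 -3 -2  0]
  M: [ 0  1  2 -1  3 -2]
  [I]: (1)·1+(-2)·0+(2)·2+(-2)·-2+(2)·0 = 9
  [M]: (1)·0+(-2)·1+(2)·2+(-2)·3+(2)·-2 = -8
⇒ I^9 M^-8

{"I": 9, "M": -8}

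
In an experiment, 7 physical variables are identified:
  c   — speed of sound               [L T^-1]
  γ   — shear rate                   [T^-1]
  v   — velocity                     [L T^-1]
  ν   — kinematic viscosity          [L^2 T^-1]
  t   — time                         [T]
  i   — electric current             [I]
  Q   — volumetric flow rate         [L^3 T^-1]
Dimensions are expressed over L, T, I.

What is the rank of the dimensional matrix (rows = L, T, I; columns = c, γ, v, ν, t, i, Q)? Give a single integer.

Exponent matrix [L,T,I] × [c,γ,v,ν,t,i,Q]:
  L: [ 1  0  1  2  0  0  3]
  T: [-1 -1 -1 -1  1  0 -1]
  I: [ 0  0  0  0  0  1  0]
RREF → pivots at {c,γ,i} ⇒ r = 3

3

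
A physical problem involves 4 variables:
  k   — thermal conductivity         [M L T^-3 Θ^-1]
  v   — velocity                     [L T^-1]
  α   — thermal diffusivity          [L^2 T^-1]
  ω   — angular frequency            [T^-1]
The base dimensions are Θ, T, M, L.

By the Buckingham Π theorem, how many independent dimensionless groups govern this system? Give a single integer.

1

Write exponents as rows Θ,T,M,L / cols k,v,α,ω:
  Θ: [-1  0  0  0]
  T: [-3 -1 -1 -1]
  M: [ 1  0  0  0]
  L: [ 1  1  2  0]
Echelon form has 3 nonzero rows (pivots: k,v,α)
Π count = n − r = 4 − 3 = 1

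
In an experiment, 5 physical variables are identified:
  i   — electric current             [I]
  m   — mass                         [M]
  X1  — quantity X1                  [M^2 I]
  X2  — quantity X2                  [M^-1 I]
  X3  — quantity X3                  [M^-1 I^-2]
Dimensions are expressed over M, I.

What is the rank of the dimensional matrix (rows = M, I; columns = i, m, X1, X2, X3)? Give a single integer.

Exponent matrix [M,I] × [i,m,X1,X2,X3]:
  M: [ 0  1  2 -1 -1]
  I: [ 1  0  1  1 -2]
Echelon form has 2 nonzero rows (pivots: i,m)

2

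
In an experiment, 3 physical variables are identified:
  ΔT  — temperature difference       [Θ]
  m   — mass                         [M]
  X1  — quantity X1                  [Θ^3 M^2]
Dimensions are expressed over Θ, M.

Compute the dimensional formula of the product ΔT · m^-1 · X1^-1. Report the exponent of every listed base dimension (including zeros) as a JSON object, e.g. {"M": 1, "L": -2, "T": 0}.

Write exponents as rows Θ,M / cols ΔT,m,X1:
  Θ: [ 1  0  3]
  M: [ 0  1  2]
  [Θ]: (1)·1+(-1)·0+(-1)·3 = -2
  [M]: (1)·0+(-1)·1+(-1)·2 = -3
⇒ Θ^-2 M^-3

{"Θ": -2, "M": -3}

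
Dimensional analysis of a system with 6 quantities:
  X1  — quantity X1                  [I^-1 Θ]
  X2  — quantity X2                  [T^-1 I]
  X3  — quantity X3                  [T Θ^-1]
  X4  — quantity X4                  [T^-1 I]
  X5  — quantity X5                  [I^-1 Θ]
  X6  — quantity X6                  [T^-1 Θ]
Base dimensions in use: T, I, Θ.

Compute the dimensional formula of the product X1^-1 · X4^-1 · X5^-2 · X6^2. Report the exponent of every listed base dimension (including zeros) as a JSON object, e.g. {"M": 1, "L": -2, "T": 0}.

{"T": -1, "I": 2, "Θ": -1}

Dimensional matrix (T×I×Θ by X1×X2×X3×X4×X5×X6):
  T: [ 0 -1  1 -1  0 -1]
  I: [-1  1  0  1 -1  0]
  Θ: [ 1  0 -1  0  1  1]
  [T]: (-1)·0+(-1)·-1+(-2)·0+(2)·-1 = -1
  [I]: (-1)·-1+(-1)·1+(-2)·-1+(2)·0 = 2
  [Θ]: (-1)·1+(-1)·0+(-2)·1+(2)·1 = -1
⇒ T^-1 I^2 Θ^-1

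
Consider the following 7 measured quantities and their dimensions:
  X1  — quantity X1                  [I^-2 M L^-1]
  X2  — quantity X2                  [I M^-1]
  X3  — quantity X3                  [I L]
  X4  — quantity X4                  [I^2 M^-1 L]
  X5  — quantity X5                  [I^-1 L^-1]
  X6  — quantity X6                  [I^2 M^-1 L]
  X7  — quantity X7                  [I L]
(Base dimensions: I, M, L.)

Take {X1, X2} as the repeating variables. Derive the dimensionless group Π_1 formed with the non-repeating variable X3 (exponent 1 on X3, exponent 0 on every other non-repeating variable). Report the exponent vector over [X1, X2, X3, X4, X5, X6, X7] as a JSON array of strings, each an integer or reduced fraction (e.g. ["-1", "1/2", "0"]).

Exponent matrix [I,M,L] × [X1,X2,X3,X4,X5,X6,X7]:
  I: [-2  1  1  2 -1  2  1]
  M: [ 1 -1  0 -1  0 -1  0]
  L: [-1  0  1  1 -1  1  1]
RREF → pivots at {X1,X2} ⇒ r = 2
Repeat: X1,X2; free: X3,X4,X5,X6,X7
RREF:
  r0: [   1    0   -1   -1    1   -1   -1]
  r1: [   0    1   -1    0    1    0   -1]
  r2: [   0    0    0    0    0    0    0]
Fix exponent of X3 at 1, X4 at 0, X5 at 0, X6 at 0, X7 at 0; solve each RREF row for its pivot's exponent:
  r0: exp(X1) + (-1)·1 = 0 ⇒ exp(X1) = 1
  r1: exp(X2) + (-1)·1 = 0 ⇒ exp(X2) = 1
Π_1 = X1 · X2 · X3

["1", "1", "1", "0", "0", "0", "0"]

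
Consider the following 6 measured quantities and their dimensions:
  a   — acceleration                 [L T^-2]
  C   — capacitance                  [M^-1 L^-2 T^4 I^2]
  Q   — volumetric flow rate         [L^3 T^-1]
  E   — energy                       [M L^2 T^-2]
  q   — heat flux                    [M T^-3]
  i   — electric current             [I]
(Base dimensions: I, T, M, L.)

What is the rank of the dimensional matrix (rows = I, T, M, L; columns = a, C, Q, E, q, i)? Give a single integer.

4

Dimensional matrix (I×T×M×L by a×C×Q×E×q×i):
  I: [ 0  2  0  0  0  1]
  T: [-2  4 -1 -2 -3  0]
  M: [ 0 -1  0  1  1  0]
  L: [ 1 -2  3  2  0  0]
Row reduction gives pivot columns a,C,Q,E; rank = 4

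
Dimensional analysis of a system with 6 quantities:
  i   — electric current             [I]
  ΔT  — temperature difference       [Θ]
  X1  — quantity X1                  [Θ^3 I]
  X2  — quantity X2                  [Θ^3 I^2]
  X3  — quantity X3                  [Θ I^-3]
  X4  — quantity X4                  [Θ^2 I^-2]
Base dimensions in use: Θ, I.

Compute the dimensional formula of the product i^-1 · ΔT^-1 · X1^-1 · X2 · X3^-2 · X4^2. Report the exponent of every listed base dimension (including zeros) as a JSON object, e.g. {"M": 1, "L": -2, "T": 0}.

{"Θ": 1, "I": 2}

Write exponents as rows Θ,I / cols i,ΔT,X1,X2,X3,X4:
  Θ: [ 0  1  3  3  1  2]
  I: [ 1  0  1  2 -3 -2]
  [Θ]: (-1)·0+(-1)·1+(-1)·3+(1)·3+(-2)·1+(2)·2 = 1
  [I]: (-1)·1+(-1)·0+(-1)·1+(1)·2+(-2)·-3+(2)·-2 = 2
⇒ Θ I^2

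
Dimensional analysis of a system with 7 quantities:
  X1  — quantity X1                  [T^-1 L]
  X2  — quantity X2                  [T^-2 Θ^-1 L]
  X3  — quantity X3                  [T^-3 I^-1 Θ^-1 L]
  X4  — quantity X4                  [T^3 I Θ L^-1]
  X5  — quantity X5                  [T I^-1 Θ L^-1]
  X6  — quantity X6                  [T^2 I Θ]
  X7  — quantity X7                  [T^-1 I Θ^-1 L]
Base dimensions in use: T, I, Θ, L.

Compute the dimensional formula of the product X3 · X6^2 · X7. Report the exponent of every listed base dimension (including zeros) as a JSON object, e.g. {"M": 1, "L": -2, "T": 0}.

{"T": 0, "I": 2, "Θ": 0, "L": 2}

Write exponents as rows T,I,Θ,L / cols X1,X2,X3,X4,X5,X6,X7:
  T: [-1 -2 -3  3  1  2 -1]
  I: [ 0  0 -1  1 -1  1  1]
  Θ: [ 0 -1 -1  1  1  1 -1]
  L: [ 1  1  1 -1 -1  0  1]
  [T]: (1)·-3+(2)·2+(1)·-1 = 0
  [I]: (1)·-1+(2)·1+(1)·1 = 2
  [Θ]: (1)·-1+(2)·1+(1)·-1 = 0
  [L]: (1)·1+(2)·0+(1)·1 = 2
⇒ I^2 L^2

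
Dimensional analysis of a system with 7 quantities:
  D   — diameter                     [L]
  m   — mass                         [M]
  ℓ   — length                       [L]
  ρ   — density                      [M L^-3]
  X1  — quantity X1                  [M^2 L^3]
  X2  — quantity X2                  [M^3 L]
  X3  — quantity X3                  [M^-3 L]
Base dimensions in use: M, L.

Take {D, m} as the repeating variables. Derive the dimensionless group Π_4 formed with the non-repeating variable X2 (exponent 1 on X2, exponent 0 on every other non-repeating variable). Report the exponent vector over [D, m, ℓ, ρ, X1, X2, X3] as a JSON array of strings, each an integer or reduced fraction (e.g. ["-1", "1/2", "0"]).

Exponent matrix [M,L] × [D,m,ℓ,ρ,X1,X2,X3]:
  M: [ 0  1  0  1  2  3 -3]
  L: [ 1  0  1 -3  3  1  1]
Row reduction gives pivot columns D,m; rank = 2
Pivot set = {D,m}, free = {ℓ,ρ,X1,X2,X3}
RREF:
  r0: [   1    0    1   -3    3    1    1]
  r1: [   0    1    0    1    2    3   -3]
Fix exponent of X2 at 1, ℓ at 0, ρ at 0, X1 at 0, X3 at 0; solve each RREF row for its pivot's exponent:
  r0: exp(D) + (1)·1 = 0 ⇒ exp(D) = -1
  r1: exp(m) + (3)·1 = 0 ⇒ exp(m) = -3
Π_4 = D^-1 · m^-3 · X2

["-1", "-3", "0", "0", "0", "1", "0"]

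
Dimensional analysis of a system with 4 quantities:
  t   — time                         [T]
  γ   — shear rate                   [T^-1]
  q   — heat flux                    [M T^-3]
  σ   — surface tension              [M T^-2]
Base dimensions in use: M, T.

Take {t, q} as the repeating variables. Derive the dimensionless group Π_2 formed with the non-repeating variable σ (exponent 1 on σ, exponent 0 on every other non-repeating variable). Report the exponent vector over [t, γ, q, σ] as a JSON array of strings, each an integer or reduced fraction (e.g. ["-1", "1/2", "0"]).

["-1", "0", "-1", "1"]

Exponent matrix [M,T] × [t,γ,q,σ]:
  M: [ 0  0  1  1]
  T: [ 1 -1 -3 -2]
Row reduction gives pivot columns t,q; rank = 2
Pivot set = {t,q}, free = {γ,σ}
RREF:
  r0: [   1   -1    0    1]
  r1: [   0    0    1    1]
Fix exponent of σ at 1, γ at 0; solve each RREF row for its pivot's exponent:
  r0: exp(t) + (1)·1 = 0 ⇒ exp(t) = -1
  r1: exp(q) + (1)·1 = 0 ⇒ exp(q) = -1
Π_2 = t^-1 · q^-1 · σ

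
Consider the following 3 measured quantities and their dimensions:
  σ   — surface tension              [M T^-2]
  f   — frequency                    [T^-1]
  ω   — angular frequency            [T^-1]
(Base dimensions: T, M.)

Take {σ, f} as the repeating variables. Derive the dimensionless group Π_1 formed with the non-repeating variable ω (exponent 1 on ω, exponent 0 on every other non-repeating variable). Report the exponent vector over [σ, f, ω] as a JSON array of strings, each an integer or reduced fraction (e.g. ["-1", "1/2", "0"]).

Exponent matrix [T,M] × [σ,f,ω]:
  T: [-2 -1 -1]
  M: [ 1  0  0]
RREF → pivots at {σ,f} ⇒ r = 2
Repeat: σ,f; free: ω
RREF:
  r0: [   1    0    0]
  r1: [   0    1    1]
Fix exponent of ω at 1; solve each RREF row for its pivot's exponent:
  r0: exp(σ) + (0)·1 = 0 ⇒ exp(σ) = 0
  r1: exp(f) + (1)·1 = 0 ⇒ exp(f) = -1
Π_1 = f^-1 · ω

["0", "-1", "1"]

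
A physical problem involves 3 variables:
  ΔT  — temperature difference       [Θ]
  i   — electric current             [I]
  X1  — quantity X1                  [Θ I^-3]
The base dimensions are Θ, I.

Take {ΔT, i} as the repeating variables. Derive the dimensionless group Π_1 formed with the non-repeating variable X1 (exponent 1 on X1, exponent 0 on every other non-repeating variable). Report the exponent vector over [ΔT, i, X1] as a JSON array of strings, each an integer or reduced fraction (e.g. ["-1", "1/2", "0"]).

["-1", "3", "1"]

Exponent matrix [Θ,I] × [ΔT,i,X1]:
  Θ: [ 1  0  1]
  I: [ 0  1 -3]
RREF → pivots at {ΔT,i} ⇒ r = 2
Pivot set = {ΔT,i}, free = {X1}
RREF:
  r0: [   1    0    1]
  r1: [   0    1   -3]
Fix exponent of X1 at 1; solve each RREF row for its pivot's exponent:
  r0: exp(ΔT) + (1)·1 = 0 ⇒ exp(ΔT) = -1
  r1: exp(i) + (-3)·1 = 0 ⇒ exp(i) = 3
Π_1 = ΔT^-1 · i^3 · X1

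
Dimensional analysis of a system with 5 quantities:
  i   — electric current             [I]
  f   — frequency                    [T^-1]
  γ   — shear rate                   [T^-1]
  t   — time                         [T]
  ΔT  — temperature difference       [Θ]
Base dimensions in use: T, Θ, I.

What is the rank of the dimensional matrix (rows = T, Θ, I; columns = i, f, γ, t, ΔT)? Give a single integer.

3

Write exponents as rows T,Θ,I / cols i,f,γ,t,ΔT:
  T: [ 0 -1 -1  1  0]
  Θ: [ 0  0  0  0  1]
  I: [ 1  0  0  0  0]
RREF → pivots at {i,f,ΔT} ⇒ r = 3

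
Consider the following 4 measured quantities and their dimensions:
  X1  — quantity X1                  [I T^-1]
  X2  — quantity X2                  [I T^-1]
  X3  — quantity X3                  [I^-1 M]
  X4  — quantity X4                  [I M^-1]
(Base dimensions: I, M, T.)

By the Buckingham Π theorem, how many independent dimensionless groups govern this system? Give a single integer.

Write exponents as rows I,M,T / cols X1,X2,X3,X4:
  I: [ 1  1 -1  1]
  M: [ 0  0  1 -1]
  T: [-1 -1  0  0]
Row reduction gives pivot columns X1,X3; rank = 2
n=4, r=2 ⇒ 2 dimensionless groups

2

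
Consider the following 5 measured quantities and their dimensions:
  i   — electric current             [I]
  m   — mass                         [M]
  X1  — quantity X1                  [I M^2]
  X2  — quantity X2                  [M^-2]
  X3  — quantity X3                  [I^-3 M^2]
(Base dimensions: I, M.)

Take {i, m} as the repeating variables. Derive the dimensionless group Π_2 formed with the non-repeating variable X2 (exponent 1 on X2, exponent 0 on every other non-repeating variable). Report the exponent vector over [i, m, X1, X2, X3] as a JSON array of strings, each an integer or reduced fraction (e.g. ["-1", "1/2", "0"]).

["0", "2", "0", "1", "0"]

Exponent matrix [I,M] × [i,m,X1,X2,X3]:
  I: [ 1  0  1  0 -3]
  M: [ 0  1  2 -2  2]
Row reduction gives pivot columns i,m; rank = 2
Repeat: i,m; free: X1,X2,X3
RREF:
  r0: [   1    0    1    0   -3]
  r1: [   0    1    2   -2    2]
Fix exponent of X2 at 1, X1 at 0, X3 at 0; solve each RREF row for its pivot's exponent:
  r0: exp(i) + (0)·1 = 0 ⇒ exp(i) = 0
  r1: exp(m) + (-2)·1 = 0 ⇒ exp(m) = 2
Π_2 = m^2 · X2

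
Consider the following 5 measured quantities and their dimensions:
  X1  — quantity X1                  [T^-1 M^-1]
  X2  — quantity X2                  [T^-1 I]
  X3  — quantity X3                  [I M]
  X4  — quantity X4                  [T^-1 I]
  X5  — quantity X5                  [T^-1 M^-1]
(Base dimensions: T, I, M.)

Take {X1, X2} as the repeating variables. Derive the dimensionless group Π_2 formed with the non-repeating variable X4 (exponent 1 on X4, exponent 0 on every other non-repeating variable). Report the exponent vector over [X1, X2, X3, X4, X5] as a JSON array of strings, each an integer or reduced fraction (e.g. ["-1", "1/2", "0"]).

Exponent matrix [T,I,M] × [X1,X2,X3,X4,X5]:
  T: [-1 -1  0 -1 -1]
  I: [ 0  1  1  1  0]
  M: [-1  0  1  0 -1]
RREF → pivots at {X1,X2} ⇒ r = 2
Repeat: X1,X2; free: X3,X4,X5
RREF:
  r0: [   1    0   -1    0    1]
  r1: [   0    1    1    1    0]
  r2: [   0    0    0    0    0]
Fix exponent of X4 at 1, X3 at 0, X5 at 0; solve each RREF row for its pivot's exponent:
  r0: exp(X1) + (0)·1 = 0 ⇒ exp(X1) = 0
  r1: exp(X2) + (1)·1 = 0 ⇒ exp(X2) = -1
Π_2 = X2^-1 · X4

["0", "-1", "0", "1", "0"]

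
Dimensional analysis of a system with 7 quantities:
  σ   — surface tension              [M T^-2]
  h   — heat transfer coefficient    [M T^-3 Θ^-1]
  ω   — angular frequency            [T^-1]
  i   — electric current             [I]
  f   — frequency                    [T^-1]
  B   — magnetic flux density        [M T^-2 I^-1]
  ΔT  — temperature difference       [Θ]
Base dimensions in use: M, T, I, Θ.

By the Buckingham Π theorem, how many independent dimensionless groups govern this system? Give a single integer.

3

Dimensional matrix (M×T×I×Θ by σ×h×ω×i×f×B×ΔT):
  M: [ 1  1  0  0  0  1  0]
  T: [-2 -3 -1  0 -1 -2  0]
  I: [ 0  0  0  1  0 -1  0]
  Θ: [ 0 -1  0  0  0  0  1]
Echelon form has 4 nonzero rows (pivots: σ,h,ω,i)
7 vars − rank 4 = 3 Π groups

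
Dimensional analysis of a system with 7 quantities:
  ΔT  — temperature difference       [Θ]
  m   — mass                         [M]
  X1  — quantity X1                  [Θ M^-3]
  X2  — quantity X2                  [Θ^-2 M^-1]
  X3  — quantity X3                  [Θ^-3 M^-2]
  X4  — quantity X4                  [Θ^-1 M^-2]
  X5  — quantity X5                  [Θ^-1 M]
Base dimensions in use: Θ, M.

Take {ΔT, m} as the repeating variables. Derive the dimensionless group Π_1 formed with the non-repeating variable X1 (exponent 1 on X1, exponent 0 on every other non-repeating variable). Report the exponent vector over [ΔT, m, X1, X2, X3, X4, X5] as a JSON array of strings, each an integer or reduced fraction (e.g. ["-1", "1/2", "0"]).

["-1", "3", "1", "0", "0", "0", "0"]

Dimensional matrix (Θ×M by ΔT×m×X1×X2×X3×X4×X5):
  Θ: [ 1  0  1 -2 -3 -1 -1]
  M: [ 0  1 -3 -1 -2 -2  1]
RREF → pivots at {ΔT,m} ⇒ r = 2
Repeat: ΔT,m; free: X1,X2,X3,X4,X5
RREF:
  r0: [   1    0    1   -2   -3   -1   -1]
  r1: [   0    1   -3   -1   -2   -2    1]
Fix exponent of X1 at 1, X2 at 0, X3 at 0, X4 at 0, X5 at 0; solve each RREF row for its pivot's exponent:
  r0: exp(ΔT) + (1)·1 = 0 ⇒ exp(ΔT) = -1
  r1: exp(m) + (-3)·1 = 0 ⇒ exp(m) = 3
Π_1 = ΔT^-1 · m^3 · X1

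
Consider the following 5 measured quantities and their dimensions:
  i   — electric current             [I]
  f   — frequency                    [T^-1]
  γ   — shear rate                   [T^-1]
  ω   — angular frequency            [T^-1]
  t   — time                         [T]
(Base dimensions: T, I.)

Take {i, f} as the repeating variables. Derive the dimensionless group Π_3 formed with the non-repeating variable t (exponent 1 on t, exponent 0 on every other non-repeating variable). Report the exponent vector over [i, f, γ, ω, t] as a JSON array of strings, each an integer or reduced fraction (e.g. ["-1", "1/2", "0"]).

Dimensional matrix (T×I by i×f×γ×ω×t):
  T: [ 0 -1 -1 -1  1]
  I: [ 1  0  0  0  0]
Row reduction gives pivot columns i,f; rank = 2
Pivot set = {i,f}, free = {γ,ω,t}
RREF:
  r0: [   1    0    0    0    0]
  r1: [   0    1    1    1   -1]
Fix exponent of t at 1, γ at 0, ω at 0; solve each RREF row for its pivot's exponent:
  r0: exp(i) + (0)·1 = 0 ⇒ exp(i) = 0
  r1: exp(f) + (-1)·1 = 0 ⇒ exp(f) = 1
Π_3 = f · t

["0", "1", "0", "0", "1"]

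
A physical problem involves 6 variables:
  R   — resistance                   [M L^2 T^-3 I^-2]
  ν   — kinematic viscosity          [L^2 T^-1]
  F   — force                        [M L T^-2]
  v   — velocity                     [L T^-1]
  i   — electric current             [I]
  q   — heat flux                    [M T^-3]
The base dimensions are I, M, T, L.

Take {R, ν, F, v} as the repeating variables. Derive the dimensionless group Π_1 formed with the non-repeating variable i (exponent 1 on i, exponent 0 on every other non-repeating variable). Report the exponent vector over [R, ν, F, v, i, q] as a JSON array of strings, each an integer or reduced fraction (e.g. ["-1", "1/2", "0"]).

Exponent matrix [I,M,T,L] × [R,ν,F,v,i,q]:
  I: [-2  0  0  0  1  0]
  M: [ 1  0  1  0  0  1]
  T: [-3 -1 -2 -1  0 -3]
  L: [ 2  2  1  1  0  0]
Echelon form has 4 nonzero rows (pivots: R,ν,F,v)
Pivot set = {R,ν,F,v}, free = {i,q}
RREF:
  r0: [   1    0    0    0 -1/2    0]
  r1: [   0    1    0    0    0   -2]
  r2: [   0    0    1    0  1/2    1]
  r3: [   0    0    0    1  1/2    3]
Fix exponent of i at 1, q at 0; solve each RREF row for its pivot's exponent:
  r0: exp(R) + (-1/2)·1 = 0 ⇒ exp(R) = 1/2
  r1: exp(ν) + (0)·1 = 0 ⇒ exp(ν) = 0
  r2: exp(F) + (1/2)·1 = 0 ⇒ exp(F) = -1/2
  r3: exp(v) + (1/2)·1 = 0 ⇒ exp(v) = -1/2
Π_1 = R^(1/2) · F^(-1/2) · v^(-1/2) · i

["1/2", "0", "-1/2", "-1/2", "1", "0"]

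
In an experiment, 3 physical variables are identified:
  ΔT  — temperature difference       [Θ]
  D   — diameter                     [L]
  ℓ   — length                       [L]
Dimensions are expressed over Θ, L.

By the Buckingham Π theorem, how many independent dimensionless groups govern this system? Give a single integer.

Write exponents as rows Θ,L / cols ΔT,D,ℓ:
  Θ: [ 1  0  0]
  L: [ 0  1  1]
Row reduction gives pivot columns ΔT,D; rank = 2
Π count = n − r = 3 − 2 = 1

1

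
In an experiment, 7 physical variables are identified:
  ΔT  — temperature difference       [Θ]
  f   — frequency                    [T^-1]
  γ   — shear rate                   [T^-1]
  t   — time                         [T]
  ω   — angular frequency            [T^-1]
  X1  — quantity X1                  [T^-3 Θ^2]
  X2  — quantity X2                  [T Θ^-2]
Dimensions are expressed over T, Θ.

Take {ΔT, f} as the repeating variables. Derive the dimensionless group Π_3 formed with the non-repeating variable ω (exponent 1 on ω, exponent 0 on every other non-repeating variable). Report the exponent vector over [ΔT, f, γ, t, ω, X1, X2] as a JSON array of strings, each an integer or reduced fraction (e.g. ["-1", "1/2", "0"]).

Exponent matrix [T,Θ] × [ΔT,f,γ,t,ω,X1,X2]:
  T: [ 0 -1 -1  1 -1 -3  1]
  Θ: [ 1  0  0  0  0  2 -2]
Row reduction gives pivot columns ΔT,f; rank = 2
Pivot set = {ΔT,f}, free = {γ,t,ω,X1,X2}
RREF:
  r0: [   1    0    0    0    0    2   -2]
  r1: [   0    1    1   -1    1    3   -1]
Fix exponent of ω at 1, γ at 0, t at 0, X1 at 0, X2 at 0; solve each RREF row for its pivot's exponent:
  r0: exp(ΔT) + (0)·1 = 0 ⇒ exp(ΔT) = 0
  r1: exp(f) + (1)·1 = 0 ⇒ exp(f) = -1
Π_3 = f^-1 · ω

["0", "-1", "0", "0", "1", "0", "0"]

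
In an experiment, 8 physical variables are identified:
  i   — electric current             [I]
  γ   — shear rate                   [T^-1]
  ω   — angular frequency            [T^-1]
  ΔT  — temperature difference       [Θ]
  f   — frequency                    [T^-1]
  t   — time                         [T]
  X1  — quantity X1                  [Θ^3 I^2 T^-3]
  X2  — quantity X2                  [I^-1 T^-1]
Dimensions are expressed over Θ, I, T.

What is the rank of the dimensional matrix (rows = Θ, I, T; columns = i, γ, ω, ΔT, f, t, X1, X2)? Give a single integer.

3

Dimensional matrix (Θ×I×T by i×γ×ω×ΔT×f×t×X1×X2):
  Θ: [ 0  0  0  1  0  0  3  0]
  I: [ 1  0  0  0  0  0  2 -1]
  T: [ 0 -1 -1  0 -1  1 -3 -1]
RREF → pivots at {i,γ,ΔT} ⇒ r = 3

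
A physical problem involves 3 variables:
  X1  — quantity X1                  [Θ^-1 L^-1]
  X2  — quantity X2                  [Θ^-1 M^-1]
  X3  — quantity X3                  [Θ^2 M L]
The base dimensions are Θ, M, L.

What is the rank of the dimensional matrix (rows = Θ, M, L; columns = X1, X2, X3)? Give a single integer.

2

Dimensional matrix (Θ×M×L by X1×X2×X3):
  Θ: [-1 -1  2]
  M: [ 0 -1  1]
  L: [-1  0  1]
Row reduction gives pivot columns X1,X2; rank = 2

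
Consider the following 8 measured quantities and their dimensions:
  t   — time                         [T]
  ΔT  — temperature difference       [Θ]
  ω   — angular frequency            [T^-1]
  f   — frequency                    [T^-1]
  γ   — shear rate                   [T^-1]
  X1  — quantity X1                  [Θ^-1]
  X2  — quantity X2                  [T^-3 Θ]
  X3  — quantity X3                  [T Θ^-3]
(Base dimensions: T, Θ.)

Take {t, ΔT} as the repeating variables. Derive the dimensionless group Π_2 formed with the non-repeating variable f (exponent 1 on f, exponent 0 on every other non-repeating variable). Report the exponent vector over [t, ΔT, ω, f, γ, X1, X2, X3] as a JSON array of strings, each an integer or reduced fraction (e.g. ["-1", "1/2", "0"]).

["1", "0", "0", "1", "0", "0", "0", "0"]

Write exponents as rows T,Θ / cols t,ΔT,ω,f,γ,X1,X2,X3:
  T: [ 1  0 -1 -1 -1  0 -3  1]
  Θ: [ 0  1  0  0  0 -1  1 -3]
RREF → pivots at {t,ΔT} ⇒ r = 2
Repeat: t,ΔT; free: ω,f,γ,X1,X2,X3
RREF:
  r0: [   1    0   -1   -1   -1    0   -3    1]
  r1: [   0    1    0    0    0   -1    1   -3]
Fix exponent of f at 1, ω at 0, γ at 0, X1 at 0, X2 at 0, X3 at 0; solve each RREF row for its pivot's exponent:
  r0: exp(t) + (-1)·1 = 0 ⇒ exp(t) = 1
  r1: exp(ΔT) + (0)·1 = 0 ⇒ exp(ΔT) = 0
Π_2 = t · f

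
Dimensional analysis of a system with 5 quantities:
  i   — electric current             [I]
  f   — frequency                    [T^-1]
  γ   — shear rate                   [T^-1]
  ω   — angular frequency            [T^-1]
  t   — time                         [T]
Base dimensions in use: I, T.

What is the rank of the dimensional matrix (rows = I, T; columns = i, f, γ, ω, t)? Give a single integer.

2

Write exponents as rows I,T / cols i,f,γ,ω,t:
  I: [ 1  0  0  0  0]
  T: [ 0 -1 -1 -1  1]
Row reduction gives pivot columns i,f; rank = 2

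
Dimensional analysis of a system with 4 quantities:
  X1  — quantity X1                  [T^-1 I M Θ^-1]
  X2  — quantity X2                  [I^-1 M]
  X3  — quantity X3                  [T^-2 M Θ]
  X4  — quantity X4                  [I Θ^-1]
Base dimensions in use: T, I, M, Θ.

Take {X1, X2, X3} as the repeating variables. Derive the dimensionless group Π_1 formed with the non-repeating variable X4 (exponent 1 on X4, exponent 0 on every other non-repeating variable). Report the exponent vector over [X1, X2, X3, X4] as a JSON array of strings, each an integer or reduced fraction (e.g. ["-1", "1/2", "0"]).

["-2/3", "1/3", "1/3", "1"]

Dimensional matrix (T×I×M×Θ by X1×X2×X3×X4):
  T: [-1  0 -2  0]
  I: [ 1 -1  0  1]
  M: [ 1  1  1  0]
  Θ: [-1  0  1 -1]
Row reduction gives pivot columns X1,X2,X3; rank = 3
Pivot set = {X1,X2,X3}, free = {X4}
RREF:
  r0: [   1    0    0  2/3]
  r1: [   0    1    0 -1/3]
  r2: [   0    0    1 -1/3]
  r3: [   0    0    0    0]
Fix exponent of X4 at 1; solve each RREF row for its pivot's exponent:
  r0: exp(X1) + (2/3)·1 = 0 ⇒ exp(X1) = -2/3
  r1: exp(X2) + (-1/3)·1 = 0 ⇒ exp(X2) = 1/3
  r2: exp(X3) + (-1/3)·1 = 0 ⇒ exp(X3) = 1/3
Π_1 = X1^(-2/3) · X2^(1/3) · X3^(1/3) · X4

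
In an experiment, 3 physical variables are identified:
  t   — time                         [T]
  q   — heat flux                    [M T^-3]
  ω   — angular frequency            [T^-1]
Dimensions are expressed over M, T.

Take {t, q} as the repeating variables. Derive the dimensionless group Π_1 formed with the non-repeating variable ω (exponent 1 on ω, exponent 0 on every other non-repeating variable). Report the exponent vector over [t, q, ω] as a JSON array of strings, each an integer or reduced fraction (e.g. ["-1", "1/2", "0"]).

["1", "0", "1"]

Exponent matrix [M,T] × [t,q,ω]:
  M: [ 0  1  0]
  T: [ 1 -3 -1]
Row reduction gives pivot columns t,q; rank = 2
Repeat: t,q; free: ω
RREF:
  r0: [   1    0   -1]
  r1: [   0    1    0]
Fix exponent of ω at 1; solve each RREF row for its pivot's exponent:
  r0: exp(t) + (-1)·1 = 0 ⇒ exp(t) = 1
  r1: exp(q) + (0)·1 = 0 ⇒ exp(q) = 0
Π_1 = t · ω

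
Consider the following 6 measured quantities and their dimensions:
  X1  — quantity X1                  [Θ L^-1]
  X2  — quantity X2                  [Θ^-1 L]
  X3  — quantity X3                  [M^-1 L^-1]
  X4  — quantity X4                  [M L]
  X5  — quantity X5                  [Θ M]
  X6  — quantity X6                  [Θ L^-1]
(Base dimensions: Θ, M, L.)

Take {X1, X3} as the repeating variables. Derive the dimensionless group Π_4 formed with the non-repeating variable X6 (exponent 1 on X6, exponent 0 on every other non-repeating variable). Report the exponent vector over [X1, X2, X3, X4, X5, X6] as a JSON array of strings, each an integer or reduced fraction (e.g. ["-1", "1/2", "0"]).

Exponent matrix [Θ,M,L] × [X1,X2,X3,X4,X5,X6]:
  Θ: [ 1 -1  0  0  1  1]
  M: [ 0  0 -1  1  1  0]
  L: [-1  1 -1  1  0 -1]
Row reduction gives pivot columns X1,X3; rank = 2
Repeat: X1,X3; free: X2,X4,X5,X6
RREF:
  r0: [   1   -1    0    0    1    1]
  r1: [   0    0    1   -1   -1    0]
  r2: [   0    0    0    0    0    0]
Fix exponent of X6 at 1, X2 at 0, X4 at 0, X5 at 0; solve each RREF row for its pivot's exponent:
  r0: exp(X1) + (1)·1 = 0 ⇒ exp(X1) = -1
  r1: exp(X3) + (0)·1 = 0 ⇒ exp(X3) = 0
Π_4 = X1^-1 · X6

["-1", "0", "0", "0", "0", "1"]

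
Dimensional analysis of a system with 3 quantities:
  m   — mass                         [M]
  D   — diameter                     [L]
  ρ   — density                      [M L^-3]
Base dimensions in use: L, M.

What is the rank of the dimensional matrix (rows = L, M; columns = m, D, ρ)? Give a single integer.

2

Exponent matrix [L,M] × [m,D,ρ]:
  L: [ 0  1 -3]
  M: [ 1  0  1]
Row reduction gives pivot columns m,D; rank = 2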